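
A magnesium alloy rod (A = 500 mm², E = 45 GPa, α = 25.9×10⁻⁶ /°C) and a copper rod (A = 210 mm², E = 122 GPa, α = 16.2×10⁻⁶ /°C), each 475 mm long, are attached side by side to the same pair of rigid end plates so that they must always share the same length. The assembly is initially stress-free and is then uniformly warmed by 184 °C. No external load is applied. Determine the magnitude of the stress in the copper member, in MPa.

σ ≈ 102 MPa (tensile)

Equilibrium of a rigid end plate with no external load gives equal and opposite internal forces ±P in the two members. Since α_{magnesium alloy} > α_{copper}, heating drives the magnesium alloy into compression and the copper into tension.
Equating the net (thermal + elastic) strains gives |α₁ − α₂|·ΔT = P·[1/(A₁E₁) + 1/(A₂E₂)].
|α₁ − α₂|·ΔT = 9.7×10⁻⁶ × 184 = 0.001785.
1/(A₁E₁) + 1/(A₂E₂) = 1/(500×45×10³) + 1/(210×122×10³) = 8.348×10⁻⁸ N⁻¹.
So P = 0.001785 / 8.348×10⁻⁸ = 21.38 kN.
σ_{copper} = P/A₂ = 21380/210 = 101.8 MPa, tensile.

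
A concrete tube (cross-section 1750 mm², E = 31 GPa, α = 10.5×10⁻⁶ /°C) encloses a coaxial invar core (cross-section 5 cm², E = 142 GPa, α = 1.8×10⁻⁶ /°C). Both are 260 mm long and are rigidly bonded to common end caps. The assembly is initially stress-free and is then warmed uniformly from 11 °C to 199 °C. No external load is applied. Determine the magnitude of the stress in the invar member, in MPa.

Both members must finish at the same length. With the larger α, the concrete tends to over-expand; the plates restrain it, putting the concrete in compression and the invar in tension. With no external load the two internal forces are equal and opposite, magnitude P.
Equating the net (thermal + elastic) strains gives |α₁ − α₂|·ΔT = P·[1/(A₁E₁) + 1/(A₂E₂)].
|α₁ − α₂|·ΔT = 8.7×10⁻⁶ × 188 = 0.001636.
1/(A₁E₁) + 1/(A₂E₂) = 1/(1750×31×10³) + 1/(500×142×10³) = 3.252×10⁻⁸ N⁻¹.
P = 0.001636 / 3.252×10⁻⁸ = 50300 N = 50.3 kN.
σ_{invar} = P/A₂ = 50300/500 = 100.6 MPa, tensile.

σ ≈ 101 MPa (tensile)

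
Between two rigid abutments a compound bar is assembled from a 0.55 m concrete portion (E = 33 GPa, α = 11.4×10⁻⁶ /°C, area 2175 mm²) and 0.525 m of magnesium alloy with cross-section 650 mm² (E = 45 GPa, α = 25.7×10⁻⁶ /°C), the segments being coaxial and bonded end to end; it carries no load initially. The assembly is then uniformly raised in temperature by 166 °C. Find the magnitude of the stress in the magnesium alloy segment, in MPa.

σ ≈ 197 MPa (compressive)

If the supports were absent, the total length change would be Σ αᵢΔT Lᵢ = 11.4×10⁻⁶×166×550 + 25.7×10⁻⁶×166×525 = 3.281 mm.
The walls prevent any net length change, so an axial force P (same in every segment) develops. Compatibility: P · Σ Lᵢ/(AᵢEᵢ) = δ_free.
Σ Lᵢ/(AᵢEᵢ) = 550/(2175×33×10³) + 525/(650×45×10³) = 2.561×10⁻⁵ mm/N.
So P = 3.281 / 2.561×10⁻⁵ = 128.1 kN, compressive.
σ_{magnesium alloy} = P / A = 128100 / 650 = 197.1 MPa.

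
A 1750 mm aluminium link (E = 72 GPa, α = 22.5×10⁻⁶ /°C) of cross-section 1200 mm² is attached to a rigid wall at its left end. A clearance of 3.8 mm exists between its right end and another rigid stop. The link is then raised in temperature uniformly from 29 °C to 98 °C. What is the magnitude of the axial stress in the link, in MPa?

Free thermal elongation = αΔT L = 22.5×10⁻⁶ × 69 × 1750 = 2.717 mm.
This is smaller than the 3.8 mm clearance, so the link expands freely without reaching the stop — the stress is zero.

σ ≈ 0 MPa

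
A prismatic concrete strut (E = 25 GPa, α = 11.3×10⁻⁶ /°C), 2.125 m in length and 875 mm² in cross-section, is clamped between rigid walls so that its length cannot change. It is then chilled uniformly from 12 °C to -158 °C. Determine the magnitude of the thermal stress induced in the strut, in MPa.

Because both ends are immovable the net strain is zero, and the suppressed thermal strain is αΔT = 11.3×10⁻⁶ × 170 = 1921×10⁻⁶.
Hence σ = E·αΔT = 25×10³ × 1921×10⁻⁶ = 48.02 MPa, tensile.

σ ≈ 48 MPa (tensile)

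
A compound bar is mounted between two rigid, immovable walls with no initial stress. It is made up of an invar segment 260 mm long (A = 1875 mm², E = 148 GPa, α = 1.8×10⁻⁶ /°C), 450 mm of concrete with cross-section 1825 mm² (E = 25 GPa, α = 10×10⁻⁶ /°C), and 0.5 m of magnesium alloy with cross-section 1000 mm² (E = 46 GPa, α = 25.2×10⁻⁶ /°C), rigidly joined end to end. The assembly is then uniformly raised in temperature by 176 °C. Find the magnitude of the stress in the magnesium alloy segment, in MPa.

With the walls removed the bar would change length by δ_free = Σ αᵢΔT Lᵢ = 1.8×10⁻⁶×176×260 + 10×10⁻⁶×176×450 + 25.2×10⁻⁶×176×500 = 3.092 mm.
The walls prevent any net length change, so an axial force P (same in every segment) develops. Compatibility: P · Σ Lᵢ/(AᵢEᵢ) = δ_free.
The series flexibility is Σ Lᵢ/(AᵢEᵢ) = 260/(1875×148×10³) + 450/(1825×25×10³) + 500/(1000×46×10³) = 2.167×10⁻⁵ mm/N.
So P = 3.092 / 2.167×10⁻⁵ = 142.7 kN, compressive.
σ_{magnesium alloy} = P / A = 142700 / 1000 = 142.7 MPa.

σ ≈ 143 MPa (compressive)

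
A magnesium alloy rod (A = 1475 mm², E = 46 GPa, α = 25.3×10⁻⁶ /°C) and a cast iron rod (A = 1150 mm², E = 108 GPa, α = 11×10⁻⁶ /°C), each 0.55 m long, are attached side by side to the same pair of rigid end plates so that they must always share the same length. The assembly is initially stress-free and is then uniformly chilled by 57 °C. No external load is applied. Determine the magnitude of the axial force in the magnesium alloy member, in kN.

P ≈ 35.8 kN (tensile in the magnesium alloy)

Equilibrium of a rigid end plate with no external load gives equal and opposite internal forces ±P in the two members. Since α_{magnesium alloy} > α_{cast iron}, cooling drives the magnesium alloy into tension and the cast iron into compression.
Equating the net (thermal + elastic) strains gives |α₁ − α₂|·ΔT = P·[1/(A₁E₁) + 1/(A₂E₂)].
|α₁ − α₂|·ΔT = 14.3×10⁻⁶ × 57 = 0.0008151.
1/(A₁E₁) + 1/(A₂E₂) = 1/(1475×46×10³) + 1/(1150×108×10³) = 2.279×10⁻⁸ N⁻¹.
P = 0.0008151 / 2.279×10⁻⁸ = 35770 N = 35.77 kN.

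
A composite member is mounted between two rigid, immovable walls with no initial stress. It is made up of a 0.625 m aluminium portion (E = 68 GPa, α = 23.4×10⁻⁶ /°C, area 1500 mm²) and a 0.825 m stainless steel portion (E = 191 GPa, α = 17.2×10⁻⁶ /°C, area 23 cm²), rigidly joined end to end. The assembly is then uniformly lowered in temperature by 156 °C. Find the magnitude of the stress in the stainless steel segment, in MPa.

If the supports were absent, the total length change would be Σ αᵢΔT Lᵢ = 23.4×10⁻⁶×156×625 + 17.2×10⁻⁶×156×825 = 4.495 mm.
The walls prevent any net length change, so an axial force P (same in every segment) develops. Compatibility: P · Σ Lᵢ/(AᵢEᵢ) = δ_free.
Σ Lᵢ/(AᵢEᵢ) = 625/(1500×68×10³) + 825/(2300×191×10³) = 8.005×10⁻⁶ mm/N.
P = 4.495 / 8.005×10⁻⁶ = 561500 N = 561.5 kN, tensile.
σ_{stainless steel} = P / A = 561500 / 2300 = 244.1 MPa.

σ ≈ 244 MPa (tensile)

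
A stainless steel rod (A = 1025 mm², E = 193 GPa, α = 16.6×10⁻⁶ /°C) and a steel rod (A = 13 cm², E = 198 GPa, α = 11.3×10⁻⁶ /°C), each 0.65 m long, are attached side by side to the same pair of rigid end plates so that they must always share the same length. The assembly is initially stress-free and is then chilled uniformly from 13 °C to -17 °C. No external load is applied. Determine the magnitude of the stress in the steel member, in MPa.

σ ≈ 13.7 MPa (compressive)

Equilibrium of a rigid end plate with no external load gives equal and opposite internal forces ±P in the two members. Since α_{stainless steel} > α_{steel}, cooling drives the stainless steel into tension and the steel into compression.
Equating the net (thermal + elastic) strains gives |α₁ − α₂|·ΔT = P·[1/(A₁E₁) + 1/(A₂E₂)].
|α₁ − α₂|·ΔT = 5.3×10⁻⁶ × 30 = 0.000159.
1/(A₁E₁) + 1/(A₂E₂) = 1/(1025×193×10³) + 1/(1300×198×10³) = 8.94×10⁻⁹ N⁻¹.
So P = 0.000159 / 8.94×10⁻⁹ = 17.79 kN.
σ_{steel} = P/A₂ = 17790/1300 = 13.68 MPa, compressive.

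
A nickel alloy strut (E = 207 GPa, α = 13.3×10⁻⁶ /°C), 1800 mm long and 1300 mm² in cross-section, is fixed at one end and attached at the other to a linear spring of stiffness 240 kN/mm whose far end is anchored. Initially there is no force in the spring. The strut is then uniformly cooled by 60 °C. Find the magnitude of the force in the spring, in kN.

Free thermal contraction: δ_free = αΔT L = 13.3×10⁻⁶ × 60 × 1800 = 1.436 mm.
Let P be the tensile force in the spring. The strut extends elastically by PL/(AE) and the spring stretches by P/k; together these equal δ_free.
So P = δ_free / [L/(AE) + 1/k] = 1.436 / [ 1800/(1300×207×10³) + 1/(240×10³) ].
P = 1.436 / 1.086×10⁻⁵ = 132300 N.

P ≈ 132 kN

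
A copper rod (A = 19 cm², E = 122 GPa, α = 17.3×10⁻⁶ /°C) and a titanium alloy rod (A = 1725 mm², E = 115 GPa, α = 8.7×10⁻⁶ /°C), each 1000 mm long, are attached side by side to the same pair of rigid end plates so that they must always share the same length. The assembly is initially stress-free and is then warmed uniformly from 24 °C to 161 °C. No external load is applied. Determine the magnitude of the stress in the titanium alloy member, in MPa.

σ ≈ 73 MPa (tensile)

The copper has the larger α, so on heating it would change length more than the titanium alloy if both were free. The rigid plates force a common final length, so the copper is put into compression and the titanium alloy into tension, with equal and opposite forces P (no external load).
Compatibility of the two members (thermal + elastic change equal): (α₁ − α₂)ΔT = P·[1/(A₁E₁) + 1/(A₂E₂)].
|α₁ − α₂|·ΔT = 8.6×10⁻⁶ × 137 = 0.001178.
1/(A₁E₁) + 1/(A₂E₂) = 1/(1900×122×10³) + 1/(1725×115×10³) = 9.355×10⁻⁹ N⁻¹.
P = 0.001178 / 9.355×10⁻⁹ = 125900 N = 125.9 kN.
σ_{titanium alloy} = P/A₂ = 125900/1725 = 73.01 MPa, tensile.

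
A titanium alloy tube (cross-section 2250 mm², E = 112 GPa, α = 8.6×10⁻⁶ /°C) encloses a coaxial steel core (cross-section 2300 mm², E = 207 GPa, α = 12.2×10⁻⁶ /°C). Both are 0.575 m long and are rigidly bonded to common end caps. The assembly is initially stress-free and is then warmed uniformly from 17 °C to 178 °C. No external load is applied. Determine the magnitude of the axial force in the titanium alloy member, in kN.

Both members must finish at the same length. With the larger α, the steel tends to over-expand; the plates restrain it, putting the steel in compression and the titanium alloy in tension. With no external load the two internal forces are equal and opposite, magnitude P.
Setting the final lengths equal and cancelling L: (α₁ − α₂)ΔT = P/(A₁E₁) + P/(A₂E₂).
|α₁ − α₂|·ΔT = 3.6×10⁻⁶ × 161 = 0.0005796.
1/(A₁E₁) + 1/(A₂E₂) = 1/(2250×112×10³) + 1/(2300×207×10³) = 6.069×10⁻⁹ N⁻¹.
So P = 0.0005796 / 6.069×10⁻⁹ = 95.51 kN.

P ≈ 95.5 kN (tensile in the titanium alloy)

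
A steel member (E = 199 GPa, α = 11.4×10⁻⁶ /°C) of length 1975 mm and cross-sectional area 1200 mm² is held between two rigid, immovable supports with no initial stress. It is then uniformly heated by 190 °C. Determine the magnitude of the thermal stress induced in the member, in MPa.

σ ≈ 431 MPa (compressive)

The supports are rigid, so the total axial strain is zero. The restrained thermal strain is ε = αΔT = 11.4×10⁻⁶ × 190 = 2166×10⁻⁶.
Hence σ = E·αΔT = 199×10³ × 2166×10⁻⁶ = 431 MPa, compressive.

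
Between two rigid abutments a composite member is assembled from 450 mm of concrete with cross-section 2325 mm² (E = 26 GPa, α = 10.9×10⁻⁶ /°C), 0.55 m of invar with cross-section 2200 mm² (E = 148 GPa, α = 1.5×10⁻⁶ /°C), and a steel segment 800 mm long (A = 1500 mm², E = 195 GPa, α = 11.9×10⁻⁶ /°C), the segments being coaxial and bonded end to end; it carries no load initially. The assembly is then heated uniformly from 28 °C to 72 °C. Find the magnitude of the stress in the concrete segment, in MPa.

σ ≈ 24.3 MPa (compressive)

If the supports were absent, the total length change would be Σ αᵢΔT Lᵢ = 10.9×10⁻⁶×44×450 + 1.5×10⁻⁶×44×550 + 11.9×10⁻⁶×44×800 = 0.671 mm.
The rigid supports impose zero overall length change; the single axial force P common to all segments must satisfy P Σ Lᵢ/(AᵢEᵢ) = δ_free.
Σ Lᵢ/(AᵢEᵢ) = 450/(2325×26×10³) + 550/(2200×148×10³) + 800/(1500×195×10³) = 1.187×10⁻⁵ mm/N.
So P = 0.671 / 1.187×10⁻⁵ = 56.54 kN, compressive.
σ_{concrete} = P / A = 56540 / 2325 = 24.32 MPa.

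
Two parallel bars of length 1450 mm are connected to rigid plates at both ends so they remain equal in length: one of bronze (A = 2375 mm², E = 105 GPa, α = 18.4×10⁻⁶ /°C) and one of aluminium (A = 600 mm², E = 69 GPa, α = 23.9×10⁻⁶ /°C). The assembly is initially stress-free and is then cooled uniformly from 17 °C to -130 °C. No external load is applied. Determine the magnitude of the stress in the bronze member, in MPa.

Equilibrium of a rigid end plate with no external load gives equal and opposite internal forces ±P in the two members. Since α_{aluminium} > α_{bronze}, cooling drives the aluminium into tension and the bronze into compression.
Setting the final lengths equal and cancelling L: (α₁ − α₂)ΔT = P/(A₁E₁) + P/(A₂E₂).
|α₁ − α₂|·ΔT = 5.5×10⁻⁶ × 147 = 0.0008085.
1/(A₁E₁) + 1/(A₂E₂) = 1/(2375×105×10³) + 1/(600×69×10³) = 2.816×10⁻⁸ N⁻¹.
P = 0.0008085 / 2.816×10⁻⁸ = 28710 N = 28.71 kN.
σ_{bronze} = P/A₁ = 28710/2375 = 12.09 MPa, compressive.

σ ≈ 12.1 MPa (compressive)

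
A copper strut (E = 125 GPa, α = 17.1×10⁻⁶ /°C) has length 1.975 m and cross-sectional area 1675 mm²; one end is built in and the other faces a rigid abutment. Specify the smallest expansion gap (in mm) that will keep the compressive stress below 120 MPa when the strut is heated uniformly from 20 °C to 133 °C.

Free expansion if unrestrained: δ_free = αΔT L = 17.1×10⁻⁶ × 113 × 1975 = 3.816 mm.
At the allowable stress the elastic shortening the wall may impose is σL/E = 120 × 1975 / (125×10³) = 1.896 mm.
So the gap has to take up the difference, g_min = δ_free − σL/E = 3.816 − 1.896 = 1.92 mm.

g ≈ 1.92 mm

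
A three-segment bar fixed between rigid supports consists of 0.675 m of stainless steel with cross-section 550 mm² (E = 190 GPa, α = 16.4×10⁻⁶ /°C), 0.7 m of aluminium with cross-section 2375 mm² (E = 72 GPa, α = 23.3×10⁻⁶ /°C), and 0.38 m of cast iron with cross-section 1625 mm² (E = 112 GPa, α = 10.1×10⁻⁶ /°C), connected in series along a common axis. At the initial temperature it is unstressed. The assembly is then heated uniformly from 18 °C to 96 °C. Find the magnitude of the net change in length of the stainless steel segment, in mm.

|ΔL| ≈ 0.381 mm

With the walls removed the bar would change length by δ_free = Σ αᵢΔT Lᵢ = 16.4×10⁻⁶×78×675 + 23.3×10⁻⁶×78×700 + 10.1×10⁻⁶×78×380 = 2.435 mm.
Since the ends are fixed, an axial force P builds up, equal in every segment, with P · Σ Lᵢ/(AᵢEᵢ) = δ_free.
Σ Lᵢ/(AᵢEᵢ) = 675/(550×190×10³) + 700/(2375×72×10³) + 380/(1625×112×10³) = 1.264×10⁻⁵ mm/N.
P = 2.435 / 1.264×10⁻⁵ = 192600 N = 192.6 kN, compressive.
For the stainless steel segment, free thermal change = 16.4×10⁻⁶×78×675 = 0.8635 mm and elastic change from P = 192600×675/(550×190×10³) = 1.244 mm; these oppose, so the net change is 0.381 mm (segment shortens).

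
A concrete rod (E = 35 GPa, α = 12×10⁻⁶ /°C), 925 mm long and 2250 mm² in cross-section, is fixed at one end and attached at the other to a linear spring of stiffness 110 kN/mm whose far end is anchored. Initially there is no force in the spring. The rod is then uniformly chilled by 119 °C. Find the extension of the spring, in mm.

Free thermal contraction: δ_free = αΔT L = 12×10⁻⁶ × 119 × 925 = 1.321 mm.
Let P be the tensile force in the spring. The rod extends elastically by PL/(AE) and the spring stretches by P/k; together these equal δ_free.
So P = δ_free / [L/(AE) + 1/k] = 1.321 / [ 925/(2250×35×10³) + 1/(110×10³) ].
P = 1.321 / 2.084×10⁻⁵ = 63390 N.
Spring extension = P/k = 63390/(110×10³) = 0.5763 mm.

δ ≈ 0.576 mm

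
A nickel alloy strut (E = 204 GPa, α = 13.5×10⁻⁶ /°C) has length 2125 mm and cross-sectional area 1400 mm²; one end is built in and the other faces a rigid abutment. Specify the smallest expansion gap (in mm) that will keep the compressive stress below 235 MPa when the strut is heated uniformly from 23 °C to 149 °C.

g ≈ 1.17 mm

Free expansion if unrestrained: δ_free = αΔT L = 13.5×10⁻⁶ × 126 × 2125 = 3.615 mm.
A stress of 235 MPa corresponds to the wall pushing the strut back by σL/E = 235×2125/(204×10³) = 2.448 mm.
The gap must absorb the remainder: g_min = 3.615 − 2.448 = 1.167 mm.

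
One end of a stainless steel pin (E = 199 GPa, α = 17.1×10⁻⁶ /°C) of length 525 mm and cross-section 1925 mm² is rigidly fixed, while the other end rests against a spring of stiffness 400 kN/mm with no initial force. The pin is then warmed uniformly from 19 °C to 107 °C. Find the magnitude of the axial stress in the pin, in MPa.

σ ≈ 106 MPa (compressive)

If the spring were absent the pin would lengthen by αΔT L = 17.1×10⁻⁶ × 88 × 525 = 0.79 mm.
Let P be the compressive force at the spring. The pin shortens elastically by PL/(AE) and the spring compresses by P/k; together these equal δ_free.
P [ L/(AE) + 1/k ] = δ_free → P [ 525/(1925×199×10³) + 1/(400×10³) ] = 0.79.
P = 0.79 / 3.87×10⁻⁶ = 204100 N.
σ = P/A = 204100/1925 = 106 MPa.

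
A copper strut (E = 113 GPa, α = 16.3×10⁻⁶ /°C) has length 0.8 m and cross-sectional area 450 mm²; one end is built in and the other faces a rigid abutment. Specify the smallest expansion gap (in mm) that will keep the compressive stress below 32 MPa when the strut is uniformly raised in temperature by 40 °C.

Free expansion if unrestrained: δ_free = αΔT L = 16.3×10⁻⁶ × 40 × 800 = 0.5216 mm.
At the allowable stress the elastic shortening the wall may impose is σL/E = 32 × 800 / (113×10³) = 0.2265 mm.
So the gap has to take up the difference, g_min = δ_free − σL/E = 0.5216 − 0.2265 = 0.2951 mm.

g ≈ 0.295 mm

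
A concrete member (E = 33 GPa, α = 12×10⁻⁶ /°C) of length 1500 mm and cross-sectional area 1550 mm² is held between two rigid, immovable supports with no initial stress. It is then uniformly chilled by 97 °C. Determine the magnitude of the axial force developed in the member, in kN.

P ≈ 59.5 kN (tensile)

The ends cannot move, so σ = EαΔT = 33×10³ × 12×10⁻⁶ × 97 = 38.41 MPa.
P = AEαΔT = 1550 × 33×10³ × 12×10⁻⁶ × 97 = 59.54 kN (tensile).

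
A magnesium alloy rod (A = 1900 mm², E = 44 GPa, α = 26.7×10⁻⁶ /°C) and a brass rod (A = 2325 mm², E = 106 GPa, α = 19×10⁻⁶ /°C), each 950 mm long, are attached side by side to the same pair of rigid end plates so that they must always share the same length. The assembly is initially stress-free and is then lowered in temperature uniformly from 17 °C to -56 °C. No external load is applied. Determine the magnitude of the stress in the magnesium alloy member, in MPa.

σ ≈ 18.5 MPa (tensile)

The magnesium alloy has the larger α, so on cooling it would change length more than the brass if both were free. The rigid plates force a common final length, so the magnesium alloy is put into tension and the brass into compression, with equal and opposite forces P (no external load).
Compatibility of the two members (thermal + elastic change equal): (α₁ − α₂)ΔT = P·[1/(A₁E₁) + 1/(A₂E₂)].
|α₁ − α₂|·ΔT = 7.7×10⁻⁶ × 73 = 0.0005621.
1/(A₁E₁) + 1/(A₂E₂) = 1/(1900×44×10³) + 1/(2325×106×10³) = 1.602×10⁻⁸ N⁻¹.
P = 0.0005621 / 1.602×10⁻⁸ = 35090 N = 35.09 kN.
σ_{magnesium alloy} = P/A₁ = 35090/1900 = 18.47 MPa, tensile.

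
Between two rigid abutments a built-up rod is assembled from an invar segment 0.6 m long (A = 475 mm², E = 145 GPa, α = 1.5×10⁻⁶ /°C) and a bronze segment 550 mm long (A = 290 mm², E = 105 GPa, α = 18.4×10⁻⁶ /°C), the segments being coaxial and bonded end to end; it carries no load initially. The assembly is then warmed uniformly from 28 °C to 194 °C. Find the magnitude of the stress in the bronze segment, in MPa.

With the walls removed the bar would change length by δ_free = Σ αᵢΔT Lᵢ = 1.5×10⁻⁶×166×600 + 18.4×10⁻⁶×166×550 = 1.829 mm.
Since the ends are fixed, an axial force P builds up, equal in every segment, with P · Σ Lᵢ/(AᵢEᵢ) = δ_free.
The series flexibility is Σ Lᵢ/(AᵢEᵢ) = 600/(475×145×10³) + 550/(290×105×10³) = 2.677×10⁻⁵ mm/N.
P = 1.829 / 2.677×10⁻⁵ = 68320 N = 68.32 kN, compressive.
σ_{bronze} = P / A = 68320 / 290 = 235.6 MPa.

σ ≈ 236 MPa (compressive)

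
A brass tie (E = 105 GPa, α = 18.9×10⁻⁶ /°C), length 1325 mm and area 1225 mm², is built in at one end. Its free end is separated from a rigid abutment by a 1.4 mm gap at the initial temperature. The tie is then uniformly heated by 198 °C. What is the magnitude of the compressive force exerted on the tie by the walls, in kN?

P ≈ 345 kN

If the wall were absent the tie would grow by αΔT L = 18.9×10⁻⁶ × 198 × 1325 = 4.958 mm.
After closing the 1.4 mm clearance, 4.958 − 1.4 = 3.558 mm of expansion remains to be suppressed by the wall.
Compatibility: PL/(AE) = 3.558 mm, so σ = P/A = E × (3.558/1325) = 282 MPa.
Force on the wall = σA = 282 × 1225 mm² = 345.4 kN.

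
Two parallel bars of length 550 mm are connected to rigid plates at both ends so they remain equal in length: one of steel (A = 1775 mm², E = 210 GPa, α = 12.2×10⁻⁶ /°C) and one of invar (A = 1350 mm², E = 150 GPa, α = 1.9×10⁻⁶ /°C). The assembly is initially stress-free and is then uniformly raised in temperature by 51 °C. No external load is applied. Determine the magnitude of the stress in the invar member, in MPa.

σ ≈ 51.1 MPa (tensile)

Equilibrium of a rigid end plate with no external load gives equal and opposite internal forces ±P in the two members. Since α_{steel} > α_{invar}, heating drives the steel into compression and the invar into tension.
Equating the net (thermal + elastic) strains gives |α₁ − α₂|·ΔT = P·[1/(A₁E₁) + 1/(A₂E₂)].
|α₁ − α₂|·ΔT = 10.3×10⁻⁶ × 51 = 0.0005253.
1/(A₁E₁) + 1/(A₂E₂) = 1/(1775×210×10³) + 1/(1350×150×10³) = 7.621×10⁻⁹ N⁻¹.
So P = 0.0005253 / 7.621×10⁻⁹ = 68.93 kN.
σ_{invar} = P/A₂ = 68930/1350 = 51.06 MPa, tensile.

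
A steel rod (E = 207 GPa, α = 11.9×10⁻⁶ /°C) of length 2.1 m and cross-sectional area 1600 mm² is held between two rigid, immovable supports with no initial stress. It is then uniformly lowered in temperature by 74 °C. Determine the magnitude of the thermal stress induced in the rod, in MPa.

σ ≈ 182 MPa (tensile)

Because both ends are immovable the net strain is zero, and the suppressed thermal strain is αΔT = 11.9×10⁻⁶ × 74 = 880.6×10⁻⁶.
The stress required to suppress this strain is σ = Eε = 207×10³ × 880.6×10⁻⁶ = 182.3 MPa, tensile since the rod is trying to contract.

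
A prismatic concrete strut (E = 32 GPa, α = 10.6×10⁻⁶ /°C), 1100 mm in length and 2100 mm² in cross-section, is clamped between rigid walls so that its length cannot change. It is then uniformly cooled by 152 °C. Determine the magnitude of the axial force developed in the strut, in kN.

P ≈ 108 kN (tensile)

The ends cannot move, so σ = EαΔT = 32×10³ × 10.6×10⁻⁶ × 152 = 51.56 MPa.
Then P = σA = 51.56 × 2100 mm² = 108.3 kN, tensile.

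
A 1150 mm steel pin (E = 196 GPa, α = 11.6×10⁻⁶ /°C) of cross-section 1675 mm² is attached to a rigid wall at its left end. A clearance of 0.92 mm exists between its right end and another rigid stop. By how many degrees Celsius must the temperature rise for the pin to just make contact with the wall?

ΔT ≈ 69 °C

The gap closes when αΔT L = 0.92 mm, since the pin is still unstressed at that instant.
ΔT = 0.92 / (11.6×10⁻⁶ × 1150) = 68.97 °C.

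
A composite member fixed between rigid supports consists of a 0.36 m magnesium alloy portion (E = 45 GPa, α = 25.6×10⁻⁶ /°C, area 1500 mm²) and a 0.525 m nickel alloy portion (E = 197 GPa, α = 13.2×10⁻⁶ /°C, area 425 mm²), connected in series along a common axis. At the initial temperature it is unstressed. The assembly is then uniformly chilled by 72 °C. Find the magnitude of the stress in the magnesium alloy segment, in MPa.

σ ≈ 66.8 MPa (tensile)

Free thermal contraction of the whole bar: Σ αᵢΔT Lᵢ = 25.6×10⁻⁶×72×360 + 13.2×10⁻⁶×72×525 = 1.163 mm.
Since the ends are fixed, an axial force P builds up, equal in every segment, with P · Σ Lᵢ/(AᵢEᵢ) = δ_free.
Σ Lᵢ/(AᵢEᵢ) = 360/(1500×45×10³) + 525/(425×197×10³) = 1.16×10⁻⁵ mm/N.
P = 1.163 / 1.16×10⁻⁵ = 100200 N = 100.2 kN, tensile.
σ_{magnesium alloy} = P / A = 100200 / 1500 = 66.79 MPa.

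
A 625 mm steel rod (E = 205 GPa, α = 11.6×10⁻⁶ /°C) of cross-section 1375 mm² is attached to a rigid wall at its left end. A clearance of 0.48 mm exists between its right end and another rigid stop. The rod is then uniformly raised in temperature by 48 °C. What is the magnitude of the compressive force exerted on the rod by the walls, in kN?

P ≈ 0 kN

Unrestrained expansion: δ_free = αΔT L = 11.6×10⁻⁶ × 48 × 625 = 0.348 mm.
Since δ_free = 0.348 mm is less than the 0.48 mm gap, the rod never touches the wall. No axial force develops.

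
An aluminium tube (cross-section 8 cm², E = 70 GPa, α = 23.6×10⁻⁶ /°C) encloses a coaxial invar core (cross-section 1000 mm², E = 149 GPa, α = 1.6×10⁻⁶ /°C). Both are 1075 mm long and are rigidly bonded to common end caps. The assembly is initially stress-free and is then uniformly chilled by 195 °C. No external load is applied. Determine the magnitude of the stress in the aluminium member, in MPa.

Equilibrium of a rigid end plate with no external load gives equal and opposite internal forces ±P in the two members. Since α_{aluminium} > α_{invar}, cooling drives the aluminium into tension and the invar into compression.
Compatibility of the two members (thermal + elastic change equal): (α₁ − α₂)ΔT = P·[1/(A₁E₁) + 1/(A₂E₂)].
|α₁ − α₂|·ΔT = 22×10⁻⁶ × 195 = 0.00429.
1/(A₁E₁) + 1/(A₂E₂) = 1/(800×70×10³) + 1/(1000×149×10³) = 2.457×10⁻⁸ N⁻¹.
So P = 0.00429 / 2.457×10⁻⁸ = 174.6 kN.
σ_{aluminium} = P/A₁ = 174600/800 = 218.3 MPa, tensile.

σ ≈ 218 MPa (tensile)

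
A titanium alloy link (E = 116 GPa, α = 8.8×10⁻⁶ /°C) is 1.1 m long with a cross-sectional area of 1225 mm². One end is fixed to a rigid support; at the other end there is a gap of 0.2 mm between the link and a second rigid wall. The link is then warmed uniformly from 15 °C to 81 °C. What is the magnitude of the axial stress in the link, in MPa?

σ ≈ 46.3 MPa (compressive)

Free thermal elongation = αΔT L = 8.8×10⁻⁶ × 66 × 1100 = 0.6389 mm.
This exceeds the 0.2 mm gap, so the wall pushes back. The portion of expansion that must be recovered elastically is δ_free − gap = 0.6389 − 0.2 = 0.4389 mm.
Compatibility: PL/(AE) = 0.4389 mm, so σ = P/A = E × (0.4389/1100) = 46.28 MPa.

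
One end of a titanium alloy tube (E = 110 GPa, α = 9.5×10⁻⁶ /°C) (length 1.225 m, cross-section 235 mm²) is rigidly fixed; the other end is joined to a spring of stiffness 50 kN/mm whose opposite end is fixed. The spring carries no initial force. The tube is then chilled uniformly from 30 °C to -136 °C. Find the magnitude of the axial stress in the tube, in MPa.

The unrestrained thermal change is αΔT L = 9.5×10⁻⁶ × 166 × 1225 = 1.932 mm.
Let P be the tensile force in the spring. The tube extends elastically by PL/(AE) and the spring stretches by P/k; together these equal δ_free.
So P = δ_free / [L/(AE) + 1/k] = 1.932 / [ 1225/(235×110×10³) + 1/(50×10³) ].
P = 1.932 / 6.739×10⁻⁵ = 28670 N.
σ = P/A = 28670/235 = 122 MPa.

σ ≈ 122 MPa (tensile)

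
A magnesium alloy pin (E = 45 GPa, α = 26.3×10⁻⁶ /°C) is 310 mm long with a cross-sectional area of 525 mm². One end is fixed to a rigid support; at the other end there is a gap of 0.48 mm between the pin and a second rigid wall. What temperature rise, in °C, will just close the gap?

ΔT ≈ 58.9 °C

The gap closes when αΔT L = 0.48 mm, since the pin is still unstressed at that instant.
So ΔT = g/(αL) = 0.48/(26.3×10⁻⁶ × 310) = 58.87 °C.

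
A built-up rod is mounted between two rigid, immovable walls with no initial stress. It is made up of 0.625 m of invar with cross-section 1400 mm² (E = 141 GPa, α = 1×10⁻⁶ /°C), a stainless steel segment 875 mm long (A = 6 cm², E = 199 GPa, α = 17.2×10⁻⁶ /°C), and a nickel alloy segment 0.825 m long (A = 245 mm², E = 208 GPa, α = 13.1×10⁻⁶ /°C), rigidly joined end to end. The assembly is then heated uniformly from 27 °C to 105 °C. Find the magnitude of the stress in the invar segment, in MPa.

If the supports were absent, the total length change would be Σ αᵢΔT Lᵢ = 1×10⁻⁶×78×625 + 17.2×10⁻⁶×78×875 + 13.1×10⁻⁶×78×825 = 2.066 mm.
Since the ends are fixed, an axial force P builds up, equal in every segment, with P · Σ Lᵢ/(AᵢEᵢ) = δ_free.
Σ Lᵢ/(AᵢEᵢ) = 625/(1400×141×10³) + 875/(600×199×10³) + 825/(245×208×10³) = 2.668×10⁻⁵ mm/N.
Hence P = δ_free / Σ(L/AE) = 2.066/2.668×10⁻⁵ = 77.41 kN (compressive).
σ_{invar} = P / A = 77410 / 1400 = 55.29 MPa.

σ ≈ 55.3 MPa (compressive)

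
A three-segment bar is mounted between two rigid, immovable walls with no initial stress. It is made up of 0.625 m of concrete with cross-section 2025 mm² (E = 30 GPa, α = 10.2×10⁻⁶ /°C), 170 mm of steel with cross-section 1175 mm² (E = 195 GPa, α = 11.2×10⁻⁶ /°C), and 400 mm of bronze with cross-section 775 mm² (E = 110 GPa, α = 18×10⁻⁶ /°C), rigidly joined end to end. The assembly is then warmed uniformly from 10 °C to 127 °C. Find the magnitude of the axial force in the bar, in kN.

P ≈ 115 kN (compressive)

Free thermal expansion of the whole bar: Σ αᵢΔT Lᵢ = 10.2×10⁻⁶×117×625 + 11.2×10⁻⁶×117×170 + 18×10⁻⁶×117×400 = 1.811 mm.
The rigid supports impose zero overall length change; the single axial force P common to all segments must satisfy P Σ Lᵢ/(AᵢEᵢ) = δ_free.
The series flexibility is Σ Lᵢ/(AᵢEᵢ) = 625/(2025×30×10³) + 170/(1175×195×10³) + 400/(775×110×10³) = 1.572×10⁻⁵ mm/N.
P = 1.811 / 1.572×10⁻⁵ = 115200 N = 115.2 kN, compressive.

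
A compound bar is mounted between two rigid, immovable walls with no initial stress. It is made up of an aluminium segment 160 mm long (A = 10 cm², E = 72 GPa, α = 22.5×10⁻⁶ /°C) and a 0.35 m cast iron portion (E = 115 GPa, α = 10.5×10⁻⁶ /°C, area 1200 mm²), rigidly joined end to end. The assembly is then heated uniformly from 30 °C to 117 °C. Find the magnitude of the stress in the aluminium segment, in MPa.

σ ≈ 133 MPa (compressive)

Free thermal expansion of the whole bar: Σ αᵢΔT Lᵢ = 22.5×10⁻⁶×87×160 + 10.5×10⁻⁶×87×350 = 0.6329 mm.
The walls prevent any net length change, so an axial force P (same in every segment) develops. Compatibility: P · Σ Lᵢ/(AᵢEᵢ) = δ_free.
Σ Lᵢ/(AᵢEᵢ) = 160/(1000×72×10³) + 350/(1200×115×10³) = 4.758×10⁻⁶ mm/N.
P = 0.6329 / 4.758×10⁻⁶ = 133000 N = 133 kN, compressive.
σ_{aluminium} = P / A = 133000 / 1000 = 133 MPa.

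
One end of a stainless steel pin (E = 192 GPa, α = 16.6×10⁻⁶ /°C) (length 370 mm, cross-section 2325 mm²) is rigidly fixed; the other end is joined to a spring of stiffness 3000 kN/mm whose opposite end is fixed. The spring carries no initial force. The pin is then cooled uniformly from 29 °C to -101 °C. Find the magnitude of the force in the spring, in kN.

P ≈ 687 kN

The unrestrained thermal change is αΔT L = 16.6×10⁻⁶ × 130 × 370 = 0.7985 mm.
With a force P in the spring, the elastic change of the pin is PL/(AE) and that of the spring is P/k; compatibility requires their sum to equal δ_free.
P [ L/(AE) + 1/k ] = δ_free → P [ 370/(2325×192×10³) + 1/(3000×10³) ] = 0.7985.
P = 0.7985 / 1.162×10⁻⁶ = 687000 N.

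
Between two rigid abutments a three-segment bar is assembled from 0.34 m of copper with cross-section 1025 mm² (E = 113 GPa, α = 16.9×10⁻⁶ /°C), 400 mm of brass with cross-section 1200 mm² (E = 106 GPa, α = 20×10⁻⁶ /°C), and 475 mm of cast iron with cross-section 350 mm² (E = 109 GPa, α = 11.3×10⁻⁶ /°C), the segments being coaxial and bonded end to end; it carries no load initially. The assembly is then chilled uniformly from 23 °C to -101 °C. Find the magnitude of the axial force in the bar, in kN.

P ≈ 128 kN (tensile)

If the supports were absent, the total length change would be Σ αᵢΔT Lᵢ = 16.9×10⁻⁶×124×340 + 20×10⁻⁶×124×400 + 11.3×10⁻⁶×124×475 = 2.37 mm.
The walls prevent any net length change, so an axial force P (same in every segment) develops. Compatibility: P · Σ Lᵢ/(AᵢEᵢ) = δ_free.
Σ Lᵢ/(AᵢEᵢ) = 340/(1025×113×10³) + 400/(1200×106×10³) + 475/(350×109×10³) = 1.853×10⁻⁵ mm/N.
P = 2.37 / 1.853×10⁻⁵ = 127900 N = 127.9 kN, tensile.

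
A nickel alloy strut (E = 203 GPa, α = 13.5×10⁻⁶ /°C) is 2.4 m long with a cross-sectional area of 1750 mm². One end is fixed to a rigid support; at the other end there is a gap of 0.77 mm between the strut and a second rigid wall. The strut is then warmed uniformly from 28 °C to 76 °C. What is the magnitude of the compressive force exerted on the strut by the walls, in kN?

P ≈ 116 kN

Unrestrained expansion: δ_free = αΔT L = 13.5×10⁻⁶ × 48 × 2400 = 1.555 mm.
After closing the 0.77 mm clearance, 1.555 − 0.77 = 0.7852 mm of expansion remains to be suppressed by the wall.
Compatibility: PL/(AE) = 0.7852 mm, so σ = P/A = E × (0.7852/2400) = 66.41 MPa.
P = σA = 66.41 × 1750 = 116.2 kN.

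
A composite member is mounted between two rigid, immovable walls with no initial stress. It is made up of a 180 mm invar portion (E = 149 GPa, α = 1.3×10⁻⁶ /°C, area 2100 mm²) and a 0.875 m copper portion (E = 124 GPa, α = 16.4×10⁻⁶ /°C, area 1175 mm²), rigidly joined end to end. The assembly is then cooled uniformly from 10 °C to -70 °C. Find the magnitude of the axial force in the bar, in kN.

P ≈ 177 kN (tensile)

If the supports were absent, the total length change would be Σ αᵢΔT Lᵢ = 1.3×10⁻⁶×80×180 + 16.4×10⁻⁶×80×875 = 1.167 mm.
Since the ends are fixed, an axial force P builds up, equal in every segment, with P · Σ Lᵢ/(AᵢEᵢ) = δ_free.
Σ Lᵢ/(AᵢEᵢ) = 180/(2100×149×10³) + 875/(1175×124×10³) = 6.581×10⁻⁶ mm/N.
So P = 1.167 / 6.581×10⁻⁶ = 177.3 kN, tensile.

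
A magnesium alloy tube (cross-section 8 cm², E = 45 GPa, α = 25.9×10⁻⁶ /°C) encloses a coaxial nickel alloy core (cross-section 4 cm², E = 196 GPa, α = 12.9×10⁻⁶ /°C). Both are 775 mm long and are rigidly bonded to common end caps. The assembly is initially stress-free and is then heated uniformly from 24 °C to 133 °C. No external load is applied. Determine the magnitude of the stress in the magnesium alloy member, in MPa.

σ ≈ 43.7 MPa (compressive)

The magnesium alloy has the larger α, so on heating it would change length more than the nickel alloy if both were free. The rigid plates force a common final length, so the magnesium alloy is put into compression and the nickel alloy into tension, with equal and opposite forces P (no external load).
Setting the final lengths equal and cancelling L: (α₁ − α₂)ΔT = P/(A₁E₁) + P/(A₂E₂).
|α₁ − α₂|·ΔT = 13×10⁻⁶ × 109 = 0.001417.
1/(A₁E₁) + 1/(A₂E₂) = 1/(800×45×10³) + 1/(400×196×10³) = 4.053×10⁻⁸ N⁻¹.
P = 0.001417 / 4.053×10⁻⁸ = 34960 N = 34.96 kN.
σ_{magnesium alloy} = P/A₁ = 34960/800 = 43.7 MPa, compressive.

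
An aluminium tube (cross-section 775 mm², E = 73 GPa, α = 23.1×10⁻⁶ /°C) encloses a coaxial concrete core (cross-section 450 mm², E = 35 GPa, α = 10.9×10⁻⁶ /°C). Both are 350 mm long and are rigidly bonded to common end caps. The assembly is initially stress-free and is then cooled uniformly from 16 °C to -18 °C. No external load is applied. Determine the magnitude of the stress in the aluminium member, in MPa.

The aluminium has the larger α, so on cooling it would change length more than the concrete if both were free. The rigid plates force a common final length, so the aluminium is put into tension and the concrete into compression, with equal and opposite forces P (no external load).
Equating the net (thermal + elastic) strains gives |α₁ − α₂|·ΔT = P·[1/(A₁E₁) + 1/(A₂E₂)].
|α₁ − α₂|·ΔT = 12.2×10⁻⁶ × 34 = 0.0004148.
1/(A₁E₁) + 1/(A₂E₂) = 1/(775×73×10³) + 1/(450×35×10³) = 8.117×10⁻⁸ N⁻¹.
So P = 0.0004148 / 8.117×10⁻⁸ = 5.11 kN.
σ_{aluminium} = P/A₁ = 5110/775 = 6.594 MPa, tensile.

σ ≈ 6.59 MPa (tensile)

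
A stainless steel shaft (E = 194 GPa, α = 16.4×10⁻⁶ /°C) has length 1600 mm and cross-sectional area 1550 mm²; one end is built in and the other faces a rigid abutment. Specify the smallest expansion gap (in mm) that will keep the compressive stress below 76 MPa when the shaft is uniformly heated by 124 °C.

With no wall the shaft would lengthen by αΔT L = 16.4×10⁻⁶ × 124 × 1600 = 3.254 mm.
A stress of 76 MPa corresponds to the wall pushing the shaft back by σL/E = 76×1600/(194×10³) = 0.6268 mm.
The gap must absorb the remainder: g_min = 3.254 − 0.6268 = 2.627 mm.

g ≈ 2.63 mm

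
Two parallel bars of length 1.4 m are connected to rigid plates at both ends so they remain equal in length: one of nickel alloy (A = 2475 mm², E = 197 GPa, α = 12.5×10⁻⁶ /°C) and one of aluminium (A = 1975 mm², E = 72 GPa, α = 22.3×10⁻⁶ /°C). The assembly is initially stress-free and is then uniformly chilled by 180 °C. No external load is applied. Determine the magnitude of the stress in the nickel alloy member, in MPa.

σ ≈ 78.5 MPa (compressive)

The aluminium has the larger α, so on cooling it would change length more than the nickel alloy if both were free. The rigid plates force a common final length, so the aluminium is put into tension and the nickel alloy into compression, with equal and opposite forces P (no external load).
Compatibility of the two members (thermal + elastic change equal): (α₁ − α₂)ΔT = P·[1/(A₁E₁) + 1/(A₂E₂)].
|α₁ − α₂|·ΔT = 9.8×10⁻⁶ × 180 = 0.001764.
1/(A₁E₁) + 1/(A₂E₂) = 1/(2475×197×10³) + 1/(1975×72×10³) = 9.083×10⁻⁹ N⁻¹.
So P = 0.001764 / 9.083×10⁻⁹ = 194.2 kN.
σ_{nickel alloy} = P/A₁ = 194200/2475 = 78.47 MPa, compressive.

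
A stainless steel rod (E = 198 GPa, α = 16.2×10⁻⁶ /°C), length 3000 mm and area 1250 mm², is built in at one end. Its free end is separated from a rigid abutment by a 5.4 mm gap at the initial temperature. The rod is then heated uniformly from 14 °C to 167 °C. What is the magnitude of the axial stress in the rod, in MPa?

σ ≈ 134 MPa (compressive)

If the wall were absent the rod would grow by αΔT L = 16.2×10⁻⁶ × 153 × 3000 = 7.436 mm.
After closing the 5.4 mm clearance, 7.436 − 5.4 = 2.036 mm of expansion remains to be suppressed by the wall.
That suppressed elongation corresponds to σ = E·Δ/L = 198×10³ × 2.036/3000 = 134.4 MPa.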